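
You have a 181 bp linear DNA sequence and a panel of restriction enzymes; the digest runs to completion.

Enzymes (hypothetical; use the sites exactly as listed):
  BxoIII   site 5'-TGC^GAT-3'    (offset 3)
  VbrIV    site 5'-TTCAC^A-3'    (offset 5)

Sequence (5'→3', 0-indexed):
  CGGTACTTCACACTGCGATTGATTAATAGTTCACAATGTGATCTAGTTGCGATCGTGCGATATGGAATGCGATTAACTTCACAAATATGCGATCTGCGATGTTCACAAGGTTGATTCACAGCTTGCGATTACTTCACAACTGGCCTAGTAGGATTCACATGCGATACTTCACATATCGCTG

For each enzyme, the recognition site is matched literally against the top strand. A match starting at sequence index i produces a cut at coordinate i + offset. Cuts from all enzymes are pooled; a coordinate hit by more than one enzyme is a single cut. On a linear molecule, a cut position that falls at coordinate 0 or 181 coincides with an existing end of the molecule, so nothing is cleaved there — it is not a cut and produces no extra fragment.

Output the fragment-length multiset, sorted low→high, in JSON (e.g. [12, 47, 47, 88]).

[4,5,7,7,8,8,9,9,10,11,11,12,12,13,16,18,21]

Site scan:
  BxoIII TGCGAT/3: at [13, 47, 55, 67, 87, 94, 123, 159] ⇒ [16, 50, 58, 70, 90, 97, 126, 162]
  VbrIV TTCACA/5: at [6, 29, 77, 101, 114, 132, 153, 167] ⇒ [11, 34, 82, 106, 119, 137, 158, 172]

Pooled cuts: [11, 16, 34, 50, 58, 70, 82, 90, 97, 106, 119, 126, 137, 158, 162, 172]

Fragment lengths:
  [0,11): 11 bp
  [11,16): 5 bp
  [16,34): 18 bp
  [34,50): 16 bp
  [50,58): 8 bp
  [58,70): 12 bp
  [70,82): 12 bp
  [82,90): 8 bp
  [90,97): 7 bp
  [97,106): 9 bp
  [106,119): 13 bp
  [119,126): 7 bp
  [126,137): 11 bp
  [137,158): 21 bp
  [158,162): 4 bp
  [162,172): 10 bp
  [172,181): 9 bp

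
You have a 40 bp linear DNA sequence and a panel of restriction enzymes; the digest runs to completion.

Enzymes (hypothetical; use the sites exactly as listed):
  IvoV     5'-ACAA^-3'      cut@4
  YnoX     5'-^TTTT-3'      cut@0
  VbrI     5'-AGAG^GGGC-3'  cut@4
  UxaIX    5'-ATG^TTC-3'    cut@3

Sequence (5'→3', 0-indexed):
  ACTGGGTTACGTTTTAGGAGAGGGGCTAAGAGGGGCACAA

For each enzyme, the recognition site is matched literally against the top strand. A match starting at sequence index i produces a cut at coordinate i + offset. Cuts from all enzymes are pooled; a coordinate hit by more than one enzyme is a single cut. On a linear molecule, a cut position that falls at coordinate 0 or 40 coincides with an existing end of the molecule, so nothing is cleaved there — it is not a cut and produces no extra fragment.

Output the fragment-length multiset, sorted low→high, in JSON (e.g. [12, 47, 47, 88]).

[8,10,11,11]

Per-enzyme occurrences:
  IvoV ACAA/4: at [36] ⇒ [] (position 40 is a terminus of the linear molecule — no cut)
  YnoX TTTT/0: at [11] ⇒ [11]
  VbrI AGAGGGGC/4: at [18, 28] ⇒ [22, 32]
  UxaIX (ATGTTC, off=3): no sites

All cut coordinates (distinct, sorted): [11, 22, 32]

Fragment lengths:
  [0,11): 11 bp
  [11,22): 11 bp
  [22,32): 10 bp
  [32,40): 8 bp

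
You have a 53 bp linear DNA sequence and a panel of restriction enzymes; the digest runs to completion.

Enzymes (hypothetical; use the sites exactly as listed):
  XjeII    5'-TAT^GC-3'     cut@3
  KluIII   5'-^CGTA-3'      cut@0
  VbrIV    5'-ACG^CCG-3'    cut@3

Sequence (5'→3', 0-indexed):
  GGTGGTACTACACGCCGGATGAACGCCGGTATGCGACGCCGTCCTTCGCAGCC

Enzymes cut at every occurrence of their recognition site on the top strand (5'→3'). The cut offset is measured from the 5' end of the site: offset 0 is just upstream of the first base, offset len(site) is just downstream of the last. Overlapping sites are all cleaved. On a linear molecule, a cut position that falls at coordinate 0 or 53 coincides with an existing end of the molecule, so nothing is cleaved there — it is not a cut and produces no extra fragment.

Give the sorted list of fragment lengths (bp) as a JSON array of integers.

Scan for sites:
  XjeII TATGC/3: at [29] ⇒ [32]
  KluIII (CGTA, off=0): no sites
  VbrIV ACGCCG/3: at [11, 22, 35] ⇒ [14, 25, 38]

All cut coordinates (distinct, sorted): [14, 25, 32, 38]

Fragment lengths:
  [0,14): 14 bp
  [14,25): 11 bp
  [25,32): 7 bp
  [32,38): 6 bp
  [38,53): 15 bp

[6,7,11,14,15]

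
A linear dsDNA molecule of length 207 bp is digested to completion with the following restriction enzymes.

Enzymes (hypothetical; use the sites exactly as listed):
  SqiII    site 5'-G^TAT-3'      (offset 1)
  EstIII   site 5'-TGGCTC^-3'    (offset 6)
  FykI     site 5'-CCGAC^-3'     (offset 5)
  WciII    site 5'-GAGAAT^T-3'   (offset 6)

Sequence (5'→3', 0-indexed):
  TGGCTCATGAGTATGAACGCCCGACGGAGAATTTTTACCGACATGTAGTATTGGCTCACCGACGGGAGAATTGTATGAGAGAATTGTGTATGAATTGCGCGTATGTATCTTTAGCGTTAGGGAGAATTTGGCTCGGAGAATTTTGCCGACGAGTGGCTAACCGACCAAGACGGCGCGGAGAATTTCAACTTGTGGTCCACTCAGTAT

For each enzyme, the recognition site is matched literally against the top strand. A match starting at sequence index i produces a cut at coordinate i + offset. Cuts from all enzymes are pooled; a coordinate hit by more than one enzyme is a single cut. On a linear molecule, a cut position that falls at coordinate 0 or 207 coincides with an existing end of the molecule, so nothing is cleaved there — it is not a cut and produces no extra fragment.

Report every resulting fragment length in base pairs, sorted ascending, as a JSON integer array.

[2,3,4,4,5,6,6,6,7,7,7,8,9,9,10,11,13,14,15,18,21,22]

Site scan:
  SqiII (GTAT, off=1): starts [10, 47, 72, 87, 100, 104, 203] → cuts [11, 48, 73, 88, 101, 105, 204]
  EstIII (TGGCTC, off=6): starts [0, 51, 128] → cuts [6, 57, 134]
  FykI (CCGAC, off=5): starts [20, 37, 58, 145, 160] → cuts [25, 42, 63, 150, 165]
  WciII (GAGAATT, off=6): starts [26, 65, 78, 121, 135, 177] → cuts [32, 71, 84, 127, 141, 183]

All cut coordinates (distinct, sorted): [6, 11, 25, 32, 42, 48, 57, 63, 71, 73, 84, 88, 101, 105, 127, 134, 141, 150, 165, 183, 204]

Fragment lengths:
  [0,6): 6 bp
  [6,11): 5 bp
  [11,25): 14 bp
  [25,32): 7 bp
  [32,42): 10 bp
  [42,48): 6 bp
  [48,57): 9 bp
  [57,63): 6 bp
  [63,71): 8 bp
  [71,73): 2 bp
  [73,84): 11 bp
  [84,88): 4 bp
  [88,101): 13 bp
  [101,105): 4 bp
  [105,127): 22 bp
  [127,134): 7 bp
  [134,141): 7 bp
  [141,150): 9 bp
  [150,165): 15 bp
  [165,183): 18 bp
  [183,204): 21 bp
  [204,207): 3 bp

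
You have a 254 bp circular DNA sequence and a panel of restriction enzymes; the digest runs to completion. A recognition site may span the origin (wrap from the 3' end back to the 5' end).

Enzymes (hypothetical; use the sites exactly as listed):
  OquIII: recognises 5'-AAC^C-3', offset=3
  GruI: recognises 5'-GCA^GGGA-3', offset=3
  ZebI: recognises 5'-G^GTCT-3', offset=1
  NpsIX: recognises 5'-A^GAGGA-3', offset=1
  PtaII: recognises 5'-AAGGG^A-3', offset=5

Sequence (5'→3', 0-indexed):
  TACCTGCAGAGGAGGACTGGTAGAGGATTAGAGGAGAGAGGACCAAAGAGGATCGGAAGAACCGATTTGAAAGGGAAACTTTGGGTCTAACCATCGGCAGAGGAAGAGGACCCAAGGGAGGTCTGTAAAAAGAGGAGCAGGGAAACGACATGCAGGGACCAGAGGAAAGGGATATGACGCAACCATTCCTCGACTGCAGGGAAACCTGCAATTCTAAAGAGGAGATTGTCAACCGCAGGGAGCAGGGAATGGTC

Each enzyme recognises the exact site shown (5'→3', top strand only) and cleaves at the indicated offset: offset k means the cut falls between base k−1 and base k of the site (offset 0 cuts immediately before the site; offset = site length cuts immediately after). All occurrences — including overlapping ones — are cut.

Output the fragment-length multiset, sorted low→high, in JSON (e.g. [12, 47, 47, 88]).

Scan for sites:
  OquIII AACC/3: at [59, 88, 180, 202, 230] ⇒ [62, 91, 183, 205, 233]
  GruI GCAGGGA/3: at [136, 151, 195, 234, 241] ⇒ [139, 154, 198, 237, 244]
  ZebI GGTCT/1: at [83, 119, 250] ⇒ [84, 120, 251]
  NpsIX AGAGGA/1: at [7, 21, 29, 36, 46, 98, 104, 130, 160, 217] ⇒ [8, 22, 30, 37, 47, 99, 105, 131, 161, 218]
  PtaII AAGGGA/5: at [70, 113, 166] ⇒ [75, 118, 171]

All cut coordinates (distinct, sorted): [8, 22, 30, 37, 47, 62, 75, 84, 91, 99, 105, 118, 120, 131, 139, 154, 161, 171, 183, 198, 205, 218, 233, 237, 244, 251]

Fragments:
  8→22: 14 bp
  22→30: 8 bp
  30→37: 7 bp
  37→47: 10 bp
  47→62: 15 bp
  62→75: 13 bp
  75→84: 9 bp
  84→91: 7 bp
  91→99: 8 bp
  99→105: 6 bp
  105→118: 13 bp
  118→120: 2 bp
  120→131: 11 bp
  131→139: 8 bp
  139→154: 15 bp
  154→161: 7 bp
  161→171: 10 bp
  171→183: 12 bp
  183→198: 15 bp
  198→205: 7 bp
  205→218: 13 bp
  218→233: 15 bp
  233→237: 4 bp
  237→244: 7 bp
  244→251: 7 bp
  251→8 (wrap): 254-251+8 = 11 bp

[2,4,6,7,7,7,7,7,7,8,8,8,9,10,10,11,11,12,13,13,13,14,15,15,15,15]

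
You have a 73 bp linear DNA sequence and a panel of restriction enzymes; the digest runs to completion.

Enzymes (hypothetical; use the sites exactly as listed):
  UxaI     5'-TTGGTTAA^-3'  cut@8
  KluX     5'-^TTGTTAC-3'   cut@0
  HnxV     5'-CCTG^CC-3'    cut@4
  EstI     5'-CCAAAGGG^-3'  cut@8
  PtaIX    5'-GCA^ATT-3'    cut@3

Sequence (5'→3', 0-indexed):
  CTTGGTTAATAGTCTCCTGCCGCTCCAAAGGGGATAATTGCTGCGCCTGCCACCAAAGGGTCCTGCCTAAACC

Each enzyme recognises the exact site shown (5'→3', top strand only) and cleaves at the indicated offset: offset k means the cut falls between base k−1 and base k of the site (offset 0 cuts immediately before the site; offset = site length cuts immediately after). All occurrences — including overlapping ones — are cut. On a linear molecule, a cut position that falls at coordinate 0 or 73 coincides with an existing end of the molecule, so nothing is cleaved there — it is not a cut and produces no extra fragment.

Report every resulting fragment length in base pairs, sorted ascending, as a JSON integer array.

Scan for sites:
  UxaI (TTGGTTAA, off=8): starts [1] → cuts [9]
  KluX (TTGTTAC, off=0): no sites
  HnxV (CCTGCC, off=4): starts [15, 45, 61] → cuts [19, 49, 65]
  EstI (CCAAAGGG, off=8): starts [24, 52] → cuts [32, 60]
  PtaIX (GCAATT, off=3): no sites

Pooled cuts: [9, 19, 32, 49, 60, 65]

Fragment lengths:
  [0,9): 9 bp
  [9,19): 10 bp
  [19,32): 13 bp
  [32,49): 17 bp
  [49,60): 11 bp
  [60,65): 5 bp
  [65,73): 8 bp

[5,8,9,10,11,13,17]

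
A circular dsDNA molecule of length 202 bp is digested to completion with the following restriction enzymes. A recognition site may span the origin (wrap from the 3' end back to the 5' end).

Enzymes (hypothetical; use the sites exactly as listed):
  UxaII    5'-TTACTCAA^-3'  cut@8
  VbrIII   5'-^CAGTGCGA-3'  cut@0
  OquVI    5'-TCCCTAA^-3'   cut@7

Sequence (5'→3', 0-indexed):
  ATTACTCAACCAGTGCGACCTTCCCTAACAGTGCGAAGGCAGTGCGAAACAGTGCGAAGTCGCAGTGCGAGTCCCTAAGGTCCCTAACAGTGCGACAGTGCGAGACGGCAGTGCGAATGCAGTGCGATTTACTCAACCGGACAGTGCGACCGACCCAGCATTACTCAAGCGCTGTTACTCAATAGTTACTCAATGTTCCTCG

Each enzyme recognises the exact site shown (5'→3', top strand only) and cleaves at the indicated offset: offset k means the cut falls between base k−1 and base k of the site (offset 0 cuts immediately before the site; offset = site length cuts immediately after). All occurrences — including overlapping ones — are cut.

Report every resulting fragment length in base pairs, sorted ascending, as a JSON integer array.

Scan for sites:
  UxaII (TTACTCAA, off=8): starts [1, 128, 160, 174, 185] → cuts [9, 136, 168, 182, 193]
  VbrIII (CAGTGCGA, off=0): starts [10, 28, 39, 49, 62, 87, 95, 108, 119, 141] → cuts [10, 28, 39, 49, 62, 87, 95, 108, 119, 141]
  OquVI (TCCCTAA, off=7): starts [21, 71, 80] → cuts [28, 78, 87]

All cut coordinates (distinct, sorted): [9, 10, 28, 39, 49, 62, 78, 87, 95, 108, 119, 136, 141, 168, 182, 193]

Fragments:
  9→10: 1 bp
  10→28: 18 bp
  28→39: 11 bp
  39→49: 10 bp
  49→62: 13 bp
  62→78: 16 bp
  78→87: 9 bp
  87→95: 8 bp
  95→108: 13 bp
  108→119: 11 bp
  119→136: 17 bp
  136→141: 5 bp
  141→168: 27 bp
  168→182: 14 bp
  182→193: 11 bp
  193→9 (wrap): 202-193+9 = 18 bp

[1,5,8,9,10,11,11,11,13,13,14,16,17,18,18,27]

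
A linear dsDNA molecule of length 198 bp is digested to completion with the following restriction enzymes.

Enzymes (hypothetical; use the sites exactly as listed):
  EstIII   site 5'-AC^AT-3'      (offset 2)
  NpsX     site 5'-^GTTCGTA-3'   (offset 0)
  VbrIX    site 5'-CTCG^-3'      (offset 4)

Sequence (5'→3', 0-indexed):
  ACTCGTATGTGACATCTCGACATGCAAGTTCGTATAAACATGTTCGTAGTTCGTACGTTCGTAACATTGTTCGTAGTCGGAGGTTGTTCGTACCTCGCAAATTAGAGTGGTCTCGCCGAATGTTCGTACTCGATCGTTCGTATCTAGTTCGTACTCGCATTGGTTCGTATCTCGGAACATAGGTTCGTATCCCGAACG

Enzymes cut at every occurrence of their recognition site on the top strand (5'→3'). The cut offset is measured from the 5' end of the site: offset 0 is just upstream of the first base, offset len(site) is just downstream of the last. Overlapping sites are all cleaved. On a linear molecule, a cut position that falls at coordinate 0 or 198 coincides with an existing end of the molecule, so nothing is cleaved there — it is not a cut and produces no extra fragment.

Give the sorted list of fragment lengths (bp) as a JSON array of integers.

[2,2,3,3,4,4,5,5,6,6,6,7,8,8,9,11,11,11,12,12,12,16,17,18]

Per-enzyme occurrences:
  EstIII (ACAT, off=2): starts [11, 19, 37, 63, 176] → cuts [13, 21, 39, 65, 178]
  NpsX (GTTCGTA, off=0): starts [27, 41, 48, 56, 68, 85, 121, 135, 146, 162, 182] → cuts [27, 41, 48, 56, 68, 85, 121, 135, 146, 162, 182]
  VbrIX (CTCG, off=4): starts [1, 15, 93, 111, 128, 153, 170] → cuts [5, 19, 97, 115, 132, 157, 174]

Pooled cuts: [5, 13, 19, 21, 27, 39, 41, 48, 56, 65, 68, 85, 97, 115, 121, 132, 135, 146, 157, 162, 174, 178, 182]

Fragments:
  [0,5): 5 bp
  [5,13): 8 bp
  [13,19): 6 bp
  [19,21): 2 bp
  [21,27): 6 bp
  [27,39): 12 bp
  [39,41): 2 bp
  [41,48): 7 bp
  [48,56): 8 bp
  [56,65): 9 bp
  [65,68): 3 bp
  [68,85): 17 bp
  [85,97): 12 bp
  [97,115): 18 bp
  [115,121): 6 bp
  [121,132): 11 bp
  [132,135): 3 bp
  [135,146): 11 bp
  [146,157): 11 bp
  [157,162): 5 bp
  [162,174): 12 bp
  [174,178): 4 bp
  [178,182): 4 bp
  [182,198): 16 bp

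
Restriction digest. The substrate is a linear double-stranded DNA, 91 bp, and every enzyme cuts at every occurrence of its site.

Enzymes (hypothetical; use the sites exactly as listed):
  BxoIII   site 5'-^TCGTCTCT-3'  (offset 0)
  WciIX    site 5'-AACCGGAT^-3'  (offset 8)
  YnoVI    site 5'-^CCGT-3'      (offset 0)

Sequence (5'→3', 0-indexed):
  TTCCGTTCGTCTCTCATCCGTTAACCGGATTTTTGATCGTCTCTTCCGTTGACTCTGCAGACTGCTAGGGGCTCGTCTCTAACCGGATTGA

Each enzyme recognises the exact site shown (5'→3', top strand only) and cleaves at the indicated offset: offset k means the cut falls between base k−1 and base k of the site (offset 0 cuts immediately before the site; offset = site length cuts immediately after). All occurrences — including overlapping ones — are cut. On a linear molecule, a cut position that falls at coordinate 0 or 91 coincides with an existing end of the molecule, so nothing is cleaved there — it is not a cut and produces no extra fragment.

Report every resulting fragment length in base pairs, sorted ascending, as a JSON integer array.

Site scan:
  BxoIII (TCGTCTCT, off=0): starts [6, 36, 72] → cuts [6, 36, 72]
  WciIX (AACCGGAT, off=8): starts [22, 80] → cuts [30, 88]
  YnoVI (CCGT, off=0): starts [2, 17, 45] → cuts [2, 17, 45]

Pooled cuts: [2, 6, 17, 30, 36, 45, 72, 88]

Fragment lengths:
  [0,2): 2 bp
  [2,6): 4 bp
  [6,17): 11 bp
  [17,30): 13 bp
  [30,36): 6 bp
  [36,45): 9 bp
  [45,72): 27 bp
  [72,88): 16 bp
  [88,91): 3 bp

[2,3,4,6,9,11,13,16,27]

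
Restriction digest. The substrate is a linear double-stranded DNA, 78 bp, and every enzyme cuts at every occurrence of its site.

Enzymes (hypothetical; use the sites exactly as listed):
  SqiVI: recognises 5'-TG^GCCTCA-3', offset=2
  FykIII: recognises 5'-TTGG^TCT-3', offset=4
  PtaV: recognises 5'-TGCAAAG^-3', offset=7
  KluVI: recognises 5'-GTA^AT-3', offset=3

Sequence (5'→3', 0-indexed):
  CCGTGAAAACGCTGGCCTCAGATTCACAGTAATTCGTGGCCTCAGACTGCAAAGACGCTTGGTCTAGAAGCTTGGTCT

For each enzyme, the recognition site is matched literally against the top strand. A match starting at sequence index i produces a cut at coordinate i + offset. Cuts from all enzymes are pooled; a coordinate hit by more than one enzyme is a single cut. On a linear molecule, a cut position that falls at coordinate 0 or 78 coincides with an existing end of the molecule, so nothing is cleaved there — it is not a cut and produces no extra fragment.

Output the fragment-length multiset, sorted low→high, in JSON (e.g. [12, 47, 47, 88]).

Site scan:
  SqiVI (TGGCCTCA, off=2): starts [12, 36] → cuts [14, 38]
  FykIII (TTGGTCT, off=4): starts [58, 71] → cuts [62, 75]
  PtaV (TGCAAAG, off=7): starts [47] → cuts [54]
  KluVI (GTAAT, off=3): starts [28] → cuts [31]

Pooled cuts: [14, 31, 38, 54, 62, 75]

Fragments:
  [0,14): 14 bp
  [14,31): 17 bp
  [31,38): 7 bp
  [38,54): 16 bp
  [54,62): 8 bp
  [62,75): 13 bp
  [75,78): 3 bp

[3,7,8,13,14,16,17]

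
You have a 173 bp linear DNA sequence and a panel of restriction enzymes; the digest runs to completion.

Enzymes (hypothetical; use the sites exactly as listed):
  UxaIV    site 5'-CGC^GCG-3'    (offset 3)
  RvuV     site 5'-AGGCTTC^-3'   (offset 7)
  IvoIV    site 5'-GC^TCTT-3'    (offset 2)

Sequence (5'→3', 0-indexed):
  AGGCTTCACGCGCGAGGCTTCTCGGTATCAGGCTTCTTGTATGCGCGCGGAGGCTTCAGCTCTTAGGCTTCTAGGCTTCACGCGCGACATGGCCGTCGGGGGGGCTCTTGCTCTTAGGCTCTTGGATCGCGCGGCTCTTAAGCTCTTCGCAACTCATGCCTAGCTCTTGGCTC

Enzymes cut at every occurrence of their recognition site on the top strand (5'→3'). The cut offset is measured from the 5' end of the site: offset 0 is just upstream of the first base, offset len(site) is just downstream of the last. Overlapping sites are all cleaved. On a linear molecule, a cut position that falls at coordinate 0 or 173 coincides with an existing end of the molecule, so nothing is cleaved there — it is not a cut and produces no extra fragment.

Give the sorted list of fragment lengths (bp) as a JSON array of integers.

[3,4,4,5,6,7,8,8,8,9,10,10,11,11,11,15,21,22]

Per-enzyme occurrences:
  UxaIV CGCGCG/3: at [8, 43, 80, 127] ⇒ [11, 46, 83, 130]
  RvuV AGGCTTC/7: at [0, 14, 29, 50, 64, 72] ⇒ [7, 21, 36, 57, 71, 79]
  IvoIV GCTCTT/2: at [58, 103, 109, 117, 133, 141, 162] ⇒ [60, 105, 111, 119, 135, 143, 164]

Pooled cuts: [7, 11, 21, 36, 46, 57, 60, 71, 79, 83, 105, 111, 119, 130, 135, 143, 164]

Fragments:
  [0,7): 7 bp
  [7,11): 4 bp
  [11,21): 10 bp
  [21,36): 15 bp
  [36,46): 10 bp
  [46,57): 11 bp
  [57,60): 3 bp
  [60,71): 11 bp
  [71,79): 8 bp
  [79,83): 4 bp
  [83,105): 22 bp
  [105,111): 6 bp
  [111,119): 8 bp
  [119,130): 11 bp
  [130,135): 5 bp
  [135,143): 8 bp
  [143,164): 21 bp
  [164,173): 9 bp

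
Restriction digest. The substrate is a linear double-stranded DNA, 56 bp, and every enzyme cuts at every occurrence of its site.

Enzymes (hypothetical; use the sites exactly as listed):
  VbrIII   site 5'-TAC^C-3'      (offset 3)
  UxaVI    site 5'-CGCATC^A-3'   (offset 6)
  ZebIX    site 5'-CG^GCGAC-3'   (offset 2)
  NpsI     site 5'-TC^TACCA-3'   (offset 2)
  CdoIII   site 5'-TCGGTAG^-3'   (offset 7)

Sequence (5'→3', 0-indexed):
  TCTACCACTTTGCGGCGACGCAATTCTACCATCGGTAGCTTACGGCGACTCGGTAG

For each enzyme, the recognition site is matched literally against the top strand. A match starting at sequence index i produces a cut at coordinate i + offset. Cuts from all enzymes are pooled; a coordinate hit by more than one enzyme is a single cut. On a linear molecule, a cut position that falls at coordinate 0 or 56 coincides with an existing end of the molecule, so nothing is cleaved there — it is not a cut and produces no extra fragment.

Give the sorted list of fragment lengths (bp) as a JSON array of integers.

[2,3,3,6,9,9,12,12]

Site scan:
  VbrIII TACC/3: at [2, 26] ⇒ [5, 29]
  UxaVI (CGCATCA, off=6): no sites
  ZebIX CGGCGAC/2: at [12, 42] ⇒ [14, 44]
  NpsI TCTACCA/2: at [0, 24] ⇒ [2, 26]
  CdoIII TCGGTAG/7: at [31, 49] ⇒ [38] (position 56 is a terminus of the linear molecule — no cut)

All cut coordinates (distinct, sorted): [2, 5, 14, 26, 29, 38, 44]

Fragment lengths:
  [0,2): 2 bp
  [2,5): 3 bp
  [5,14): 9 bp
  [14,26): 12 bp
  [26,29): 3 bp
  [29,38): 9 bp
  [38,44): 6 bp
  [44,56): 12 bp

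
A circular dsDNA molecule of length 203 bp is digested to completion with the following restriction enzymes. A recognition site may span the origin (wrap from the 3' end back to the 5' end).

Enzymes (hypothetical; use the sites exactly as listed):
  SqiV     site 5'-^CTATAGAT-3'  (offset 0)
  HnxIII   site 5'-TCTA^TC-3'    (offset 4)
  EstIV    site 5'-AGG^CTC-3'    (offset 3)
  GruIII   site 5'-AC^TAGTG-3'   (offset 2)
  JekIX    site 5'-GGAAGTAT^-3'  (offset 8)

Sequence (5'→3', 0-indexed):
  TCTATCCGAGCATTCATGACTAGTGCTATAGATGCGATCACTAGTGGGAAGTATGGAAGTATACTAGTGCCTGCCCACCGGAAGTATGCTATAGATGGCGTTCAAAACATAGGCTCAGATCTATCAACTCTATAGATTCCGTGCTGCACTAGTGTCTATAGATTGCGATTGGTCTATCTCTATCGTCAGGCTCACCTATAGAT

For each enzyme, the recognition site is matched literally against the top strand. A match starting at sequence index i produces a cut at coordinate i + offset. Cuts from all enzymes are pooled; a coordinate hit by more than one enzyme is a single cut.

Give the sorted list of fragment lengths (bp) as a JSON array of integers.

Scan for sites:
  SqiV (CTATAGAT, off=0): starts [25, 88, 129, 155, 195] → cuts [25, 88, 129, 155, 195]
  HnxIII (TCTATC, off=4): starts [0, 119, 172, 178] → cuts [4, 123, 176, 182]
  EstIV (AGGCTC, off=3): starts [110, 187] → cuts [113, 190]
  GruIII (ACTAGTG, off=2): starts [18, 39, 62, 147] → cuts [20, 41, 64, 149]
  JekIX (GGAAGTAT, off=8): starts [46, 54, 79] → cuts [54, 62, 87]

Pooled cuts: [4, 20, 25, 41, 54, 62, 64, 87, 88, 113, 123, 129, 149, 155, 176, 182, 190, 195]

Fragments:
  4→20: 16 bp
  20→25: 5 bp
  25→41: 16 bp
  41→54: 13 bp
  54→62: 8 bp
  62→64: 2 bp
  64→87: 23 bp
  87→88: 1 bp
  88→113: 25 bp
  113→123: 10 bp
  123→129: 6 bp
  129→149: 20 bp
  149→155: 6 bp
  155→176: 21 bp
  176→182: 6 bp
  182→190: 8 bp
  190→195: 5 bp
  195→4 (wrap): 203-195+4 = 12 bp

[1,2,5,5,6,6,6,8,8,10,12,13,16,16,20,21,23,25]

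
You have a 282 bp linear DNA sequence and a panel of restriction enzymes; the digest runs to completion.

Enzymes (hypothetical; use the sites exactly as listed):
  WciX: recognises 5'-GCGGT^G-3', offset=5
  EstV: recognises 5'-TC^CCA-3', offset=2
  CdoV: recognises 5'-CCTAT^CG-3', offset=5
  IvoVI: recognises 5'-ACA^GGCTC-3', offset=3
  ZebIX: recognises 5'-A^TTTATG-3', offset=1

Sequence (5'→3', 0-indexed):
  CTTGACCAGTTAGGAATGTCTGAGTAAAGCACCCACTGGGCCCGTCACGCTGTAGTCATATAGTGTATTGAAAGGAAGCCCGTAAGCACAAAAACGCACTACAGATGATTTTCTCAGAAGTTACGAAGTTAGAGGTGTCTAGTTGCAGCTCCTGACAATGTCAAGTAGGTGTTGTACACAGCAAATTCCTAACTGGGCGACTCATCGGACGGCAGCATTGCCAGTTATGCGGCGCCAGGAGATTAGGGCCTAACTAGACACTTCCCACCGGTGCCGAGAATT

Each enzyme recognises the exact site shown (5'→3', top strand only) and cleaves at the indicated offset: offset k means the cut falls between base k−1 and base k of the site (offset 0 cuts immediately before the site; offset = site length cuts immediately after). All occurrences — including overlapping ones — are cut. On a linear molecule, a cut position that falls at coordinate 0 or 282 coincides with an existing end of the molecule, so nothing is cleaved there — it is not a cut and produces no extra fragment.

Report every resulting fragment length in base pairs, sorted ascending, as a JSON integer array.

Site scan:
  WciX (GCGGTG, off=5): no sites
  EstV TCCCA/2: at [262] ⇒ [264]
  CdoV (CCTATCG, off=5): no sites
  IvoVI (ACAGGCTC, off=3): no sites
  ZebIX (ATTTATG, off=1): no sites

Pooled cuts: [264]

Fragments:
  [0,264): 264 bp
  [264,282): 18 bp

[18,264]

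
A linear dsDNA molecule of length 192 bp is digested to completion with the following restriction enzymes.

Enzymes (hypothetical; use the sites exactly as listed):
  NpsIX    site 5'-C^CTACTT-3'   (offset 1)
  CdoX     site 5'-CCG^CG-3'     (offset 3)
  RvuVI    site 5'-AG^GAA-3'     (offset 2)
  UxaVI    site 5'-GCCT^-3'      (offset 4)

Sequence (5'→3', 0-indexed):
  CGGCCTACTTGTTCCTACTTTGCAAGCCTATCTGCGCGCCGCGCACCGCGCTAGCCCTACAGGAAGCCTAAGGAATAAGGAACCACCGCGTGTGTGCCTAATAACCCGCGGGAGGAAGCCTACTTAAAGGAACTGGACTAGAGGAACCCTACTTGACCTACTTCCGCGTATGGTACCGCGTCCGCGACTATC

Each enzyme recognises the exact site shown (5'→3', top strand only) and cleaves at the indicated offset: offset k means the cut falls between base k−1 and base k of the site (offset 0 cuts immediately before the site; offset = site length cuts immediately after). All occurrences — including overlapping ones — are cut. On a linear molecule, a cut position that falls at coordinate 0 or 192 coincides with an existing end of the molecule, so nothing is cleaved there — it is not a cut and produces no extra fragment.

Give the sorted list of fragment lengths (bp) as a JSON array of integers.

Per-enzyme occurrences:
  NpsIX CCTACTT/1: at [3, 13, 118, 147, 156] ⇒ [4, 14, 119, 148, 157]
  CdoX CCGCG/3: at [38, 45, 85, 105, 163, 175, 181] ⇒ [41, 48, 88, 108, 166, 178, 184]
  RvuVI AGGAA/2: at [60, 70, 77, 112, 127, 141] ⇒ [62, 72, 79, 114, 129, 143]
  UxaVI GCCT/4: at [2, 25, 65, 95, 117] ⇒ [6, 29, 69, 99, 121]

Pooled cuts: [4, 6, 14, 29, 41, 48, 62, 69, 72, 79, 88, 99, 108, 114, 119, 121, 129, 143, 148, 157, 166, 178, 184]

Fragment lengths:
  [0,4): 4 bp
  [4,6): 2 bp
  [6,14): 8 bp
  [14,29): 15 bp
  [29,41): 12 bp
  [41,48): 7 bp
  [48,62): 14 bp
  [62,69): 7 bp
  [69,72): 3 bp
  [72,79): 7 bp
  [79,88): 9 bp
  [88,99): 11 bp
  [99,108): 9 bp
  [108,114): 6 bp
  [114,119): 5 bp
  [119,121): 2 bp
  [121,129): 8 bp
  [129,143): 14 bp
  [143,148): 5 bp
  [148,157): 9 bp
  [157,166): 9 bp
  [166,178): 12 bp
  [178,184): 6 bp
  [184,192): 8 bp

[2,2,3,4,5,5,6,6,7,7,7,8,8,8,9,9,9,9,11,12,12,14,14,15]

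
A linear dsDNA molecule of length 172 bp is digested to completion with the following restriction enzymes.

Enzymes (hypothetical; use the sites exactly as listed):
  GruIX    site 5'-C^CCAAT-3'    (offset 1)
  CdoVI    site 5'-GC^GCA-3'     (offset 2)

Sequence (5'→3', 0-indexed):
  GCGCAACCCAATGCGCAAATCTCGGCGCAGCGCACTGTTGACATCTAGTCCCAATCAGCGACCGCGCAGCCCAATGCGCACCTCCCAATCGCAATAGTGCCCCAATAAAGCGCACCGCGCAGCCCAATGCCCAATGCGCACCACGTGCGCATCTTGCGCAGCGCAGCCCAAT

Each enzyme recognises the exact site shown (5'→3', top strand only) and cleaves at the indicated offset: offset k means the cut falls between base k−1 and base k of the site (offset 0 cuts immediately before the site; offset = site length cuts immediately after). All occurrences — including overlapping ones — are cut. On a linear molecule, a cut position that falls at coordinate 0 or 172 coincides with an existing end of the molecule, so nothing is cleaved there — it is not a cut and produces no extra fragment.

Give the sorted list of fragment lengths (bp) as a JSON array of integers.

Scan for sites:
  GruIX (CCCAAT, off=1): starts [6, 49, 69, 83, 100, 122, 129, 166] → cuts [7, 50, 70, 84, 101, 123, 130, 167]
  CdoVI (GCGCA, off=2): starts [0, 12, 24, 29, 63, 75, 109, 116, 135, 146, 155, 160] → cuts [2, 14, 26, 31, 65, 77, 111, 118, 137, 148, 157, 162]

All cut coordinates (distinct, sorted): [2, 7, 14, 26, 31, 50, 65, 70, 77, 84, 101, 111, 118, 123, 130, 137, 148, 157, 162, 167]

Fragment lengths:
  [0,2): 2 bp
  [2,7): 5 bp
  [7,14): 7 bp
  [14,26): 12 bp
  [26,31): 5 bp
  [31,50): 19 bp
  [50,65): 15 bp
  [65,70): 5 bp
  [70,77): 7 bp
  [77,84): 7 bp
  [84,101): 17 bp
  [101,111): 10 bp
  [111,118): 7 bp
  [118,123): 5 bp
  [123,130): 7 bp
  [130,137): 7 bp
  [137,148): 11 bp
  [148,157): 9 bp
  [157,162): 5 bp
  [162,167): 5 bp
  [167,172): 5 bp

[2,5,5,5,5,5,5,5,7,7,7,7,7,7,9,10,11,12,15,17,19]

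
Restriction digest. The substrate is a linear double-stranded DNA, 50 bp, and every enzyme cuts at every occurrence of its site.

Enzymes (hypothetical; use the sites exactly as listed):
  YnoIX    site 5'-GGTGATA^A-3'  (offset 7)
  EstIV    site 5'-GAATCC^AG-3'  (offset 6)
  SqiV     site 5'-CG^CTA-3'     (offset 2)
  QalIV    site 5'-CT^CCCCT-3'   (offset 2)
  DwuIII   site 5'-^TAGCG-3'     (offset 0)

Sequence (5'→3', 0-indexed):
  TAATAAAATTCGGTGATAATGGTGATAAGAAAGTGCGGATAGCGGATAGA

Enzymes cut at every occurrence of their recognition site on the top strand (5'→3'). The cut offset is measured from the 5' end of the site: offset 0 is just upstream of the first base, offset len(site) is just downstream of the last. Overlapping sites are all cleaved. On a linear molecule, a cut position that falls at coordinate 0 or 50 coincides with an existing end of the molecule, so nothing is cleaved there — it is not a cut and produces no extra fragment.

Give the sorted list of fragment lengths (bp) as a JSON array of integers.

[9,11,12,18]

Scan for sites:
  YnoIX GGTGATAA/7: at [11, 20] ⇒ [18, 27]
  EstIV (GAATCCAG, off=6): no sites
  SqiV (CGCTA, off=2): no sites
  QalIV (CTCCCCT, off=2): no sites
  DwuIII TAGCG/0: at [39] ⇒ [39]

Pooled cuts: [18, 27, 39]

Fragments:
  [0,18): 18 bp
  [18,27): 9 bp
  [27,39): 12 bp
  [39,50): 11 bp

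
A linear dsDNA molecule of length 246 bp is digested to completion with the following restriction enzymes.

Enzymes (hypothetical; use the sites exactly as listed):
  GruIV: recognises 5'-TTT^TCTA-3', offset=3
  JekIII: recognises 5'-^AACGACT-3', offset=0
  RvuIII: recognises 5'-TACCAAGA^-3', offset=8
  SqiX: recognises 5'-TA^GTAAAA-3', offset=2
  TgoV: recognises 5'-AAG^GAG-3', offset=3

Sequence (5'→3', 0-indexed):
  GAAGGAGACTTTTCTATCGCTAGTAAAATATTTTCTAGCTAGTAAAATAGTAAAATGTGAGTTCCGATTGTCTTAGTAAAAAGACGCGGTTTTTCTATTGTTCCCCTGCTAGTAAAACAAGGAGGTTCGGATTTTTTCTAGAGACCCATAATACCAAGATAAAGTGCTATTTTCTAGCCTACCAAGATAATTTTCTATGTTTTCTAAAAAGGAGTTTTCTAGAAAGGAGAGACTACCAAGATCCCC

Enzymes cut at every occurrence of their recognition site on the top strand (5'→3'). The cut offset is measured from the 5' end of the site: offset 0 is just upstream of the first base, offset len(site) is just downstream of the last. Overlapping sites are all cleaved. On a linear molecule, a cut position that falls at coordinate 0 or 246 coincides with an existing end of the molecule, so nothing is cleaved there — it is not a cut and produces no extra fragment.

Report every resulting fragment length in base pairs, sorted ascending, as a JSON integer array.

[4,5,6,6,8,8,8,9,9,9,10,10,11,13,15,15,15,18,18,23,26]

Site scan:
  GruIV (TTTTCTA, off=3): starts [9, 30, 90, 133, 169, 190, 199, 214] → cuts [12, 33, 93, 136, 172, 193, 202, 217]
  JekIII (AACGACT, off=0): no sites
  RvuIII (TACCAAGA, off=8): starts [151, 179, 233] → cuts [159, 187, 241]
  SqiX (TAGTAAAA, off=2): starts [20, 39, 47, 73, 109] → cuts [22, 41, 49, 75, 111]
  TgoV (AAGGAG, off=3): starts [1, 118, 208, 223] → cuts [4, 121, 211, 226]

All cut coordinates (distinct, sorted): [4, 12, 22, 33, 41, 49, 75, 93, 111, 121, 136, 159, 172, 187, 193, 202, 211, 217, 226, 241]

Fragments:
  [0,4): 4 bp
  [4,12): 8 bp
  [12,22): 10 bp
  [22,33): 11 bp
  [33,41): 8 bp
  [41,49): 8 bp
  [49,75): 26 bp
  [75,93): 18 bp
  [93,111): 18 bp
  [111,121): 10 bp
  [121,136): 15 bp
  [136,159): 23 bp
  [159,172): 13 bp
  [172,187): 15 bp
  [187,193): 6 bp
  [193,202): 9 bp
  [202,211): 9 bp
  [211,217): 6 bp
  [217,226): 9 bp
  [226,241): 15 bp
  [241,246): 5 bp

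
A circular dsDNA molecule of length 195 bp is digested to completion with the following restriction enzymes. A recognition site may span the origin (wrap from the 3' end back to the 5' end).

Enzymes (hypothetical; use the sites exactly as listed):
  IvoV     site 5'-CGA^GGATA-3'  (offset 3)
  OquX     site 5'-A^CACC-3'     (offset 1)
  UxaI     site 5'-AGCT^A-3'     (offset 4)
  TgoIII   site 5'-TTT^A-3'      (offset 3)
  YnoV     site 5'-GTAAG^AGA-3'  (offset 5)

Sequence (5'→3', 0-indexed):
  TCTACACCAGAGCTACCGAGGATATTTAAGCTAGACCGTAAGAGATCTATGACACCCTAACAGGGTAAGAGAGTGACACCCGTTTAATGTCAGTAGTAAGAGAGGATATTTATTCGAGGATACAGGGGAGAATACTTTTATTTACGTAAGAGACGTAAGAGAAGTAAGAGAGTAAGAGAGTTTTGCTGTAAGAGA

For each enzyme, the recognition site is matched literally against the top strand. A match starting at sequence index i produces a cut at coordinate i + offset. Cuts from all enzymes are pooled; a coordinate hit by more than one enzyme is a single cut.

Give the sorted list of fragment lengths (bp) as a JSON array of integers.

Site scan:
  IvoV CGAGGATA/3: at [16, 114] ⇒ [19, 117]
  OquX ACACC/1: at [3, 51, 75] ⇒ [4, 52, 76]
  UxaI AGCTA/4: at [10, 28] ⇒ [14, 32]
  TgoIII TTTA/3: at [24, 82, 108, 136, 140] ⇒ [27, 85, 111, 139, 143]
  YnoV GTAAGAGA/5: at [37, 64, 95, 145, 154, 163, 171, 187] ⇒ [42, 69, 100, 150, 159, 168, 176, 192]

Pooled cuts: [4, 14, 19, 27, 32, 42, 52, 69, 76, 85, 100, 111, 117, 139, 143, 150, 159, 168, 176, 192]

Fragment lengths:
  4→14: 10 bp
  14→19: 5 bp
  19→27: 8 bp
  27→32: 5 bp
  32→42: 10 bp
  42→52: 10 bp
  52→69: 17 bp
  69→76: 7 bp
  76→85: 9 bp
  85→100: 15 bp
  100→111: 11 bp
  111→117: 6 bp
  117→139: 22 bp
  139→143: 4 bp
  143→150: 7 bp
  150→159: 9 bp
  159→168: 9 bp
  168→176: 8 bp
  176→192: 16 bp
  192→4 (wrap): 195-192+4 = 7 bp

[4,5,5,6,7,7,7,8,8,9,9,9,10,10,10,11,15,16,17,22]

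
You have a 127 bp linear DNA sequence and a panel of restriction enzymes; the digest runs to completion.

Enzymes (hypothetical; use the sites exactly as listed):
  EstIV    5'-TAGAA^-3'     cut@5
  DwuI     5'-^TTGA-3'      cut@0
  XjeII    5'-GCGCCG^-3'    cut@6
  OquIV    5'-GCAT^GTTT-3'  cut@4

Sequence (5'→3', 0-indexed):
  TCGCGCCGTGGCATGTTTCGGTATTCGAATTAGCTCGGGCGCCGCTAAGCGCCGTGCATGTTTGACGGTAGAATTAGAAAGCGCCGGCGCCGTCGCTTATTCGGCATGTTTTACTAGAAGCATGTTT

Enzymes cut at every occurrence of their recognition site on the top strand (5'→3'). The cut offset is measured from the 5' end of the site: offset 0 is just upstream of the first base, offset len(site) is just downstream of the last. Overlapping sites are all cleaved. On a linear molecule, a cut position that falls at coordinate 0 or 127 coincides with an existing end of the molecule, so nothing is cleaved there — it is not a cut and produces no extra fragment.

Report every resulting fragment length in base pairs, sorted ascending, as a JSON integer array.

Scan for sites:
  EstIV TAGAA/5: at [68, 74, 114] ⇒ [73, 79, 119]
  DwuI TTGA/0: at [61] ⇒ [61]
  XjeII GCGCCG/6: at [2, 38, 48, 80, 86] ⇒ [8, 44, 54, 86, 92]
  OquIV GCATGTTT/4: at [10, 55, 103, 119] ⇒ [14, 59, 107, 123]

All cut coordinates (distinct, sorted): [8, 14, 44, 54, 59, 61, 73, 79, 86, 92, 107, 119, 123]

Fragment lengths:
  [0,8): 8 bp
  [8,14): 6 bp
  [14,44): 30 bp
  [44,54): 10 bp
  [54,59): 5 bp
  [59,61): 2 bp
  [61,73): 12 bp
  [73,79): 6 bp
  [79,86): 7 bp
  [86,92): 6 bp
  [92,107): 15 bp
  [107,119): 12 bp
  [119,123): 4 bp
  [123,127): 4 bp

[2,4,4,5,6,6,6,7,8,10,12,12,15,30]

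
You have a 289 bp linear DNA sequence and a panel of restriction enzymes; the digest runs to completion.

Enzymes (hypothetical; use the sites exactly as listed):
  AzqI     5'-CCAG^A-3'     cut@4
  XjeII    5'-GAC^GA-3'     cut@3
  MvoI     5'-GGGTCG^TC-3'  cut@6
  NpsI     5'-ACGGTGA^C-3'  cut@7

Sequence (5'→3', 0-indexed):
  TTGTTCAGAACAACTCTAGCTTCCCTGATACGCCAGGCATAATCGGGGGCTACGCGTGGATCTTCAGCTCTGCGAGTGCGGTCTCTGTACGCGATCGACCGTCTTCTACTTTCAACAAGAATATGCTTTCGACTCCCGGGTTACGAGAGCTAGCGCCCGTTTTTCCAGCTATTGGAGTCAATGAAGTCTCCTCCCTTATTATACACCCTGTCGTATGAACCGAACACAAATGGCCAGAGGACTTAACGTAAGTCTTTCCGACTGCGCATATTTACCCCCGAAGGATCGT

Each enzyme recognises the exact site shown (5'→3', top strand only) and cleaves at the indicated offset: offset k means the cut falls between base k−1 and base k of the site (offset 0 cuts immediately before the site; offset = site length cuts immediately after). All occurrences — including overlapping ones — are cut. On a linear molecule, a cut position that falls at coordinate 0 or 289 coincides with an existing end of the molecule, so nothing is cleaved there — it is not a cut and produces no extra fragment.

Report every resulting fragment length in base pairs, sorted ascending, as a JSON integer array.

Site scan:
  AzqI CCAGA/4: at [233] ⇒ [237]
  XjeII (GACGA, off=3): no sites
  MvoI (GGGTCGTC, off=6): no sites
  NpsI (ACGGTGAC, off=7): no sites

Pooled cuts: [237]

Fragments:
  [0,237): 237 bp
  [237,289): 52 bp

[52,237]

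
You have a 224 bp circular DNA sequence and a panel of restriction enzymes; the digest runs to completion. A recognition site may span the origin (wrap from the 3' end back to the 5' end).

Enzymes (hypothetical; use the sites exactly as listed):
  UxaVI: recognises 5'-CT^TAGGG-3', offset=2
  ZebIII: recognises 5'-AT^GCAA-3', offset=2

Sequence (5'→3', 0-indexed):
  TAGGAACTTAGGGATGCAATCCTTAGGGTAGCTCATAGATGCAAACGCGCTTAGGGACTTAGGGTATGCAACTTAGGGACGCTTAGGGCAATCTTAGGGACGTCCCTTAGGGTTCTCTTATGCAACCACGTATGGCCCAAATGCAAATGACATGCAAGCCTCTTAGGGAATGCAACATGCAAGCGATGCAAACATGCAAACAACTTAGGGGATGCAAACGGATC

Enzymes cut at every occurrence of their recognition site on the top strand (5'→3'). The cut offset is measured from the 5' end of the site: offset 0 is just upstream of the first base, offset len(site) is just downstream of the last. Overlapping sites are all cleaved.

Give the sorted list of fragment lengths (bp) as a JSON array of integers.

Per-enzyme occurrences:
  UxaVI (CTTAGGG, off=2): starts [6, 21, 49, 57, 71, 81, 92, 105, 161, 203] → cuts [8, 23, 51, 59, 73, 83, 94, 107, 163, 205]
  ZebIII (ATGCAA, off=2): starts [13, 38, 65, 119, 140, 151, 169, 176, 185, 193, 211] → cuts [15, 40, 67, 121, 142, 153, 171, 178, 187, 195, 213]

All cut coordinates (distinct, sorted): [8, 15, 23, 40, 51, 59, 67, 73, 83, 94, 107, 121, 142, 153, 163, 171, 178, 187, 195, 205, 213]

Fragment lengths:
  8→15: 7 bp
  15→23: 8 bp
  23→40: 17 bp
  40→51: 11 bp
  51→59: 8 bp
  59→67: 8 bp
  67→73: 6 bp
  73→83: 10 bp
  83→94: 11 bp
  94→107: 13 bp
  107→121: 14 bp
  121→142: 21 bp
  142→153: 11 bp
  153→163: 10 bp
  163→171: 8 bp
  171→178: 7 bp
  178→187: 9 bp
  187→195: 8 bp
  195→205: 10 bp
  205→213: 8 bp
  213→8 (wrap): 224-213+8 = 19 bp

[6,7,7,8,8,8,8,8,8,9,10,10,10,11,11,11,13,14,17,19,21]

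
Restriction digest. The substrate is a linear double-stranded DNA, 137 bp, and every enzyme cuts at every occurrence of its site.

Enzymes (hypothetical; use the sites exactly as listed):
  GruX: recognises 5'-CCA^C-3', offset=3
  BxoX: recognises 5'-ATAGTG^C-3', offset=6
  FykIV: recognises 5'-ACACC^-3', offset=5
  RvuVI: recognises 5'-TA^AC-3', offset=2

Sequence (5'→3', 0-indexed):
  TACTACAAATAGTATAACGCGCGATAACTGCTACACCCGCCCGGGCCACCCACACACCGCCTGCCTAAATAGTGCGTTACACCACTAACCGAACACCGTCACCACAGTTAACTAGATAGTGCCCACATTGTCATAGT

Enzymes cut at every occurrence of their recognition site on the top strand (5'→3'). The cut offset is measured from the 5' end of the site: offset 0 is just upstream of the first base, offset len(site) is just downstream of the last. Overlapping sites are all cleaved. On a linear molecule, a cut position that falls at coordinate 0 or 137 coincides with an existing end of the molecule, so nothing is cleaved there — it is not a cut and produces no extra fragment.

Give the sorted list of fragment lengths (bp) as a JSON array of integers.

[1,3,4,4,6,6,7,9,10,10,11,11,11,12,16,16]

Site scan:
  GruX CCAC/3: at [45, 49, 81, 101, 122] ⇒ [48, 52, 84, 104, 125]
  BxoX ATAGTGC/6: at [68, 115] ⇒ [74, 121]
  FykIV ACACC/5: at [32, 53, 78, 92] ⇒ [37, 58, 83, 97]
  RvuVI TAAC/2: at [14, 24, 85, 108] ⇒ [16, 26, 87, 110]

Pooled cuts: [16, 26, 37, 48, 52, 58, 74, 83, 84, 87, 97, 104, 110, 121, 125]

Fragments:
  [0,16): 16 bp
  [16,26): 10 bp
  [26,37): 11 bp
  [37,48): 11 bp
  [48,52): 4 bp
  [52,58): 6 bp
  [58,74): 16 bp
  [74,83): 9 bp
  [83,84): 1 bp
  [84,87): 3 bp
  [87,97): 10 bp
  [97,104): 7 bp
  [104,110): 6 bp
  [110,121): 11 bp
  [121,125): 4 bp
  [125,137): 12 bp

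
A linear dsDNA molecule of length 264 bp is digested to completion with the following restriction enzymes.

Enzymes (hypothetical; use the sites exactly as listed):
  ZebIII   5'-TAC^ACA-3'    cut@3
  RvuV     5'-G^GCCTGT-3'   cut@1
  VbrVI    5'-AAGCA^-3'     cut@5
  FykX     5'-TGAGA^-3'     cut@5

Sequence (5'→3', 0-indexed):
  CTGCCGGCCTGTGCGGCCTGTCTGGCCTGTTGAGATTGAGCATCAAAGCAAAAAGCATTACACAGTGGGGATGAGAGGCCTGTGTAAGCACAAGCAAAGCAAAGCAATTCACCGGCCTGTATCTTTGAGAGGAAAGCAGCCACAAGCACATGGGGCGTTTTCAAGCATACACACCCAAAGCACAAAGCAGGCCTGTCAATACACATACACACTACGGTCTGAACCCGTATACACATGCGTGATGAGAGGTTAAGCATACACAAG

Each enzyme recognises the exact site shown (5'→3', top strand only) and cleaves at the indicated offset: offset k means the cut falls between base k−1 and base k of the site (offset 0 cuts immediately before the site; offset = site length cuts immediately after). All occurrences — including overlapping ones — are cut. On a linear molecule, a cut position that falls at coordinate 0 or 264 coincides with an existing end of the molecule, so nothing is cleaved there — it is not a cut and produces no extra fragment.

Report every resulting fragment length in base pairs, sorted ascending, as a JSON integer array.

Per-enzyme occurrences:
  ZebIII (TACACA, off=3): starts [58, 167, 199, 205, 229, 256] → cuts [61, 170, 202, 208, 232, 259]
  RvuV (GGCCTGT, off=1): starts [5, 14, 23, 76, 113, 189] → cuts [6, 15, 24, 77, 114, 190]
  VbrVI (AAGCA, off=5): starts [45, 52, 85, 91, 96, 101, 133, 143, 162, 177, 184, 251] → cuts [50, 57, 90, 96, 101, 106, 138, 148, 167, 182, 189, 256]
  FykX (TGAGA, off=5): starts [30, 71, 125, 242] → cuts [35, 76, 130, 247]

All cut coordinates (distinct, sorted): [6, 15, 24, 35, 50, 57, 61, 76, 77, 90, 96, 101, 106, 114, 130, 138, 148, 167, 170, 182, 189, 190, 202, 208, 232, 247, 256, 259]

Fragments:
  [0,6): 6 bp
  [6,15): 9 bp
  [15,24): 9 bp
  [24,35): 11 bp
  [35,50): 15 bp
  [50,57): 7 bp
  [57,61): 4 bp
  [61,76): 15 bp
  [76,77): 1 bp
  [77,90): 13 bp
  [90,96): 6 bp
  [96,101): 5 bp
  [101,106): 5 bp
  [106,114): 8 bp
  [114,130): 16 bp
  [130,138): 8 bp
  [138,148): 10 bp
  [148,167): 19 bp
  [167,170): 3 bp
  [170,182): 12 bp
  [182,189): 7 bp
  [189,190): 1 bp
  [190,202): 12 bp
  [202,208): 6 bp
  [208,232): 24 bp
  [232,247): 15 bp
  [247,256): 9 bp
  [256,259): 3 bp
  [259,264): 5 bp

[1,1,3,3,4,5,5,5,6,6,6,7,7,8,8,9,9,9,10,11,12,12,13,15,15,15,16,19,24]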